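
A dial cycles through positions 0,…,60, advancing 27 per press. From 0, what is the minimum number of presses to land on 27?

1

The inverse of 27 mod 61 is 52 (since 27·52 = 1404 ≡ 1).
So x ≡ 52·27 = 1404 ≡ 1 (mod 61).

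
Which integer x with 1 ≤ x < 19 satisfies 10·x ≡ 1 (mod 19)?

10·2 = 20 = 1·19 + 1, so 10⁻¹ ≡ 2 (mod 19).

2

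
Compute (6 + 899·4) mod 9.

2

899·4 = 3596.
Dividing 3596 by 9 gives quotient 399 and remainder 5.
(6 + 5) mod 9 = 2.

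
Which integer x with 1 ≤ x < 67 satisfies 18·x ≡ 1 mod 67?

18·41 = 738 = 11·67 + 1, so 18⁻¹ ≡ 41 (mod 67).

41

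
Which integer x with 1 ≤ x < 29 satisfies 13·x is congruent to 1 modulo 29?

9

13·9 = 117 = 4·29 + 1, so 13⁻¹ ≡ 9 (mod 29).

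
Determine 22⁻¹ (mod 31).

24

31 = 1·22 + 9
22 = 2·9 + 4
9 = 2·4 + 1
4 = 4·1 + 0
Back-substituting gives 22·24 ≡ 1 (mod 31).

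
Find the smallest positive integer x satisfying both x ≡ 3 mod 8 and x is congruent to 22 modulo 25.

147

x ≡ 3 (mod 8) gives x ∈ {3, 11, 19, 27, 35, 43, 51, 59, …}.
The first of these with x mod 25 = 22 is 147.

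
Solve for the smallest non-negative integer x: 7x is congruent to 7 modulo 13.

1

The inverse of 7 mod 13 is 2 (since 7·2 = 14 ≡ 1).
So x ≡ 2·7 = 14 ≡ 1 (mod 13).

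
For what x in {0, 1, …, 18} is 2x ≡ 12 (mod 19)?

The inverse of 2 mod 19 is 10 (since 2·10 = 20 ≡ 1).
Multiplying both sides by 10: x ≡ 10·12 = 120 ≡ 6 (mod 19).
Check: 2·6 = 12 = 0·19 + 12.

6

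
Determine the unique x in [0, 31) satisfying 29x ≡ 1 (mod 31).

29⁻¹ ≡ 15 (mod 31) because 29·15 = 435 = 14·31 + 1.
Multiplying both sides by 15: x ≡ 15·1 = 15 ≡ 15 (mod 31).

15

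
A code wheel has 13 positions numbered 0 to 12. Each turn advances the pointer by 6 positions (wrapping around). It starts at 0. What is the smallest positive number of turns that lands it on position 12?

2

The inverse of 6 mod 13 is 11 (since 6·11 = 66 ≡ 1).
So x ≡ 11·12 = 132 ≡ 2 (mod 13).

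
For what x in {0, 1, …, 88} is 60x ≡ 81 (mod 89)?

77

60⁻¹ ≡ 46 (mod 89) because 60·46 = 2760 = 31·89 + 1.
Multiplying both sides by 46: x ≡ 46·81 = 3726 ≡ 77 (mod 89).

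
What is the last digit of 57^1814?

9

The units digit of 57^n cycles with period 4: 7, 9, 3, 1, …
1814 mod 4 = 2, so the last digit matches 7^2 = 9.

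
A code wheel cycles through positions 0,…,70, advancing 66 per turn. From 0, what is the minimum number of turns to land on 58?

66⁻¹ ≡ 14 (mod 71) because 66·14 = 924 = 13·71 + 1.
Multiplying both sides by 14: x ≡ 14·58 = 812 ≡ 31 (mod 71).
Check: 66·31 = 2046 = 28·71 + 58.

31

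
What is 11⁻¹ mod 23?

21

23 = 2·11 + 1
11 = 11·1 + 0
Back-substituting gives 11·21 ≡ 1 (mod 23).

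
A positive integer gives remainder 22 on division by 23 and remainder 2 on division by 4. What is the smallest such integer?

22

x ≡ 2 (mod 4) gives x ∈ {2, 6, 10, 14, 18, 22}.
The first of these with x mod 23 = 22 is 22.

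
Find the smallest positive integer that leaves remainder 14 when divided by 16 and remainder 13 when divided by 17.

Since 17·1 ≡ 1 (mod 16), take x = 13 + 17·((14−13)·1 mod 16) = 13 + 17·1 = 30.
Check: 30 mod 16 = 14, 30 mod 17 = 13.

30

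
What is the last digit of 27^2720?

Powers of 7 mod 10 repeat with period 4: 7, 9, 3, 1.
2720 mod 4 = 0, so the last digit matches 7^4 = 1.

1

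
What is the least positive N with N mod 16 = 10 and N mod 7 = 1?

x ≡ 1 (mod 7) gives x ∈ {1, 8, 15, 22, 29, 36, 43, 50, …}.
The first of these with x mod 16 = 10 is 106.

106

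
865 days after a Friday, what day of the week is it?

Tuesday

865 = 123·7 + 4, so 865 mod 7 = 4.
Friday + 4 days → Tuesday.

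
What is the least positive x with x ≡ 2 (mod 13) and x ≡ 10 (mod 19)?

67

Since 19·11 ≡ 1 (mod 13), take x = 10 + 19·((2−10)·11 mod 13) = 10 + 19·3 = 67.
Check: 67 mod 13 = 2, 67 mod 19 = 10.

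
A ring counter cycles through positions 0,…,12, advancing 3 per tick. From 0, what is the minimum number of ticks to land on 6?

2

The inverse of 3 mod 13 is 9 (since 3·9 = 27 ≡ 1).
So x ≡ 9·6 = 54 ≡ 2 (mod 13).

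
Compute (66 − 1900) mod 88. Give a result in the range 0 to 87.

14

1900 − 21·88 = 52, so 1900 ≡ 52 (mod 88).
(66 − 52) mod 88 = 14.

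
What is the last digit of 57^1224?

The units digit of 57^n cycles with period 4: 7, 9, 3, 1, …
1224 leaves remainder 0 on division by 4, so 57^1224 ends in 1.

1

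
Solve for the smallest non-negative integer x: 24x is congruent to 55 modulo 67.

The inverse of 24 mod 67 is 14 (since 24·14 = 336 ≡ 1).
So x ≡ 14·55 = 770 ≡ 33 (mod 67).

33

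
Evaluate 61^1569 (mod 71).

Square-and-reduce mod 71: 61^1≡61, 61^2≡29, 61^4≡60, 61^8≡50, 61^16≡15, 61^32≡12, 61^64≡2, 61^128≡4, 61^256≡16, 61^512≡43, 61^1024≡3.
1569 = 1 + 32 + 512 + 1024, so 61^1569 ≡ 61·12·43·3 ≡ 69 (mod 71).

69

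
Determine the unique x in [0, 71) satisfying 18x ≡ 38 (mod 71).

The inverse of 18 mod 71 is 4 (since 18·4 = 72 ≡ 1).
So x ≡ 4·38 = 152 ≡ 10 (mod 71).
Check: 18·10 = 180 = 2·71 + 38.

10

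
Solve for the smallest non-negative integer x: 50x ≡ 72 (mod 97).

48

The inverse of 50 mod 97 is 33 (since 50·33 = 1650 ≡ 1).
So x ≡ 33·72 = 2376 ≡ 48 (mod 97).
Check: 50·48 = 2400 = 24·97 + 72.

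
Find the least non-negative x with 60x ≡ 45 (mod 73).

The inverse of 60 mod 73 is 28 (since 60·28 = 1680 ≡ 1).
Multiplying both sides by 28: x ≡ 28·45 = 1260 ≡ 19 (mod 73).
Check: 60·19 = 1140 = 15·73 + 45.

19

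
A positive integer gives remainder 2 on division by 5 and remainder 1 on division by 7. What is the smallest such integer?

Since 7·3 ≡ 1 (mod 5), take x = 1 + 7·((2−1)·3 mod 5) = 1 + 7·3 = 22.
Check: 22 mod 5 = 2, 22 mod 7 = 1.

22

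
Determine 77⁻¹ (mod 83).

77·69 = 5313 = 64·83 + 1, so 77⁻¹ ≡ 69 (mod 83).

69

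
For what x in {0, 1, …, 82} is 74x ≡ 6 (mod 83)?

74⁻¹ ≡ 46 (mod 83) because 74·46 = 3404 = 41·83 + 1.
Multiplying both sides by 46: x ≡ 46·6 = 276 ≡ 27 (mod 83).

27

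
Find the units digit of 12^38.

4

Powers of 2 mod 10 repeat with period 4: 2, 4, 8, 6.
38 leaves remainder 2 on division by 4, so 12^38 ends in 4.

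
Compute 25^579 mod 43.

Square-and-reduce mod 43: 25^1≡25, 25^2≡23, 25^4≡13, 25^8≡40, 25^16≡9, 25^32≡38, 25^64≡25, 25^128≡23, 25^256≡13, 25^512≡40.
Since 579 = 1 + 2 + 64 + 512 in binary, 25^579 ≡ 25·23·25·40 ≡ 4 (mod 43).

4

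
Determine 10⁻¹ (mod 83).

83 = 8·10 + 3
10 = 3·3 + 1
3 = 3·1 + 0
Back-substituting gives 10·25 ≡ 1 (mod 83).

25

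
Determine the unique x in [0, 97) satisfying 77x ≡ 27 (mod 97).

77⁻¹ ≡ 63 (mod 97) because 77·63 = 4851 = 50·97 + 1.
Multiplying both sides by 63: x ≡ 63·27 = 1701 ≡ 52 (mod 97).
Check: 77·52 = 4004 = 41·97 + 27.

52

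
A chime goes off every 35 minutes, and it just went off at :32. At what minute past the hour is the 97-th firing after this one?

7

97·35 = 3395.
3395 mod 60 = 35 (since 56·60 = 3360).
(32 + 35) mod 60 = 7.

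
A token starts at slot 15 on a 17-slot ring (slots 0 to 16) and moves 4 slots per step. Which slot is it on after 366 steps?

0

366·4 = 1464.
1464 mod 17 = 2 (since 86·17 = 1462).
(15 + 2) mod 17 = 0.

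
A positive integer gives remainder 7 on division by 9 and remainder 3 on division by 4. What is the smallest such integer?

7

x ≡ 3 (mod 4) gives x ∈ {3, 7}.
The first of these with x mod 9 = 7 is 7.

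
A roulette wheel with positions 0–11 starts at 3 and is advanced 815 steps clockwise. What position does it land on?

Dividing 815 by 12 gives quotient 67 and remainder 11.
(3 + 11) mod 12 = 2.

2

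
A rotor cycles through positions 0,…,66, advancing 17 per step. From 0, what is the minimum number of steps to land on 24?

29

The inverse of 17 mod 67 is 4 (since 17·4 = 68 ≡ 1).
So x ≡ 4·24 = 96 ≡ 29 (mod 67).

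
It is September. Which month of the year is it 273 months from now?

273 mod 12 = 9 (since 22·12 = 264).
September + 9 months → June.

June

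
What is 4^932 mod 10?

The units digit of 4^n cycles with period 2: 4, 6, …
932 mod 2 = 0, so the last digit matches 4^2 = 6.

6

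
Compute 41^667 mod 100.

81

Successive squares of 41 mod 100: 41^1≡41, 41^2≡81, 41^4≡61, 41^8≡21, 41^16≡41, 41^32≡81, 41^64≡61, 41^128≡21, 41^256≡41, 41^512≡81.
667 = 1 + 2 + 8 + 16 + 128 + 512, so 41^667 ≡ 41·81·21·41·21·81 ≡ 81 (mod 100).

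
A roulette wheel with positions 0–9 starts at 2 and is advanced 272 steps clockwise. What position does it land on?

Dividing 272 by 10 gives quotient 27 and remainder 2.
(2 + 2) mod 10 = 4.

4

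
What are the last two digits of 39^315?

Square-and-reduce mod 100: 39^1≡39, 39^2≡21, 39^4≡41, 39^8≡81, 39^16≡61, 39^32≡21, 39^64≡41, 39^128≡81, 39^256≡61.
Since 315 = 1 + 2 + 8 + 16 + 32 + 256 in binary, 39^315 ≡ 39·21·81·61·21·61 ≡ 99 (mod 100).

99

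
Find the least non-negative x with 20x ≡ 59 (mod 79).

20⁻¹ ≡ 4 (mod 79) because 20·4 = 80 = 1·79 + 1.
So x ≡ 4·59 = 236 ≡ 78 (mod 79).
Check: 20·78 = 1560 = 19·79 + 59.

78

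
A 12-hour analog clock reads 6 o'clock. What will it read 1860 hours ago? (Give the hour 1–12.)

6

1860 − 155·12 = 0, so 1860 ≡ 0 (mod 12).
6 − 0 → 6 on a 12-hour dial.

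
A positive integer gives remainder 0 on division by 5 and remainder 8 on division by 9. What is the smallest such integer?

x ≡ 0 (mod 5) gives x ∈ {0, 5, 10, 15, 20, 25, 30, 35}.
The first of these with x mod 9 = 8 is 35.

35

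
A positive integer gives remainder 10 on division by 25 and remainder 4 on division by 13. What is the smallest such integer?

x ≡ 4 (mod 13) gives x ∈ {4, 17, 30, 43, 56, 69, 82, 95, …}.
The first of these with x mod 25 = 10 is 160.

160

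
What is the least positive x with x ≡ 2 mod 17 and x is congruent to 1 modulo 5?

36

x ≡ 1 (mod 5) gives x ∈ {1, 6, 11, 16, 21, 26, 31, 36}.
The first of these with x mod 17 = 2 is 36.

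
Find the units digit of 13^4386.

9

Last digits of 3^n: 3, 9, 7, 1 (period 4).
4386 leaves remainder 2 on division by 4, so 13^4386 ends in 9.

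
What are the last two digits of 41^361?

41

By repeated squaring mod 100: 41^1≡41, 41^2≡81, 41^4≡61, 41^8≡21, 41^16≡41, 41^32≡81, 41^64≡61, 41^128≡21, 41^256≡41.
Since 361 = 1 + 8 + 32 + 64 + 256 in binary, 41^361 ≡ 41·21·81·61·41 ≡ 41 (mod 100).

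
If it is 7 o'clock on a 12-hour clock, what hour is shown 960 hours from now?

7

960 − 80·12 = 0, so 960 ≡ 0 (mod 12).
7 + 0 → 7 on a 12-hour dial.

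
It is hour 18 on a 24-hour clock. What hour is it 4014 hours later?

4014 − 167·24 = 6, so 4014 ≡ 6 (mod 24).
(18 + 6) mod 24 = 0.

0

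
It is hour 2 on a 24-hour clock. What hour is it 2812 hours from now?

6

2812 mod 24 = 4 (since 117·24 = 2808).
(2 + 4) mod 24 = 6.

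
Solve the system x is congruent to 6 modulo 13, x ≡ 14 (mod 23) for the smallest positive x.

175

Since 23·4 ≡ 1 (mod 13), take x = 14 + 23·((6−14)·4 mod 13) = 14 + 23·7 = 175.
Check: 175 mod 13 = 6, 175 mod 23 = 14.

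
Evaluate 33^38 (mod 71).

By repeated squaring mod 71: 33^1≡33, 33^2≡24, 33^4≡8, 33^8≡64, 33^16≡49, 33^32≡58.
Since 38 = 2 + 4 + 32 in binary, 33^38 ≡ 24·8·58 ≡ 60 (mod 71).

60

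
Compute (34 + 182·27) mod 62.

50

182·27 = 4914.
4914 − 79·62 = 16, so 4914 ≡ 16 (mod 62).
(34 + 16) mod 62 = 50.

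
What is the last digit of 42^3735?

The units digit of 42^n cycles with period 4: 2, 4, 8, 6, …
3735 mod 4 = 3, so the last digit matches 2^3 = 8.

8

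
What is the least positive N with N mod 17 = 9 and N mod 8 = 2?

x ≡ 2 (mod 8) gives x ∈ {2, 10, 18, 26}.
The first of these with x mod 17 = 9 is 26.

26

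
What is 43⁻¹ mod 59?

43·11 = 473 = 8·59 + 1, so 43⁻¹ ≡ 11 (mod 59).

11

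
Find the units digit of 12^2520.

The units digit of 12^n cycles with period 4: 2, 4, 8, 6, …
2520 leaves remainder 0 on division by 4, so 12^2520 ends in 6.

6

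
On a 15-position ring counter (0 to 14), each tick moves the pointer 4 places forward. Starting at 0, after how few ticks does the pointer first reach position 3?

4⁻¹ ≡ 4 (mod 15) because 4·4 = 16 = 1·15 + 1.
So x ≡ 4·3 = 12 ≡ 12 (mod 15).
Check: 4·12 = 48 = 3·15 + 3.

12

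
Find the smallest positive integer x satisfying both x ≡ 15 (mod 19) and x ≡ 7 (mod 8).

15

x ≡ 7 (mod 8) gives x ∈ {7, 15}.
The first of these with x mod 19 = 15 is 15.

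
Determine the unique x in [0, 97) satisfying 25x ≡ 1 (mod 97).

The inverse of 25 mod 97 is 66 (since 25·66 = 1650 ≡ 1).
So x ≡ 66·1 = 66 ≡ 66 (mod 97).
Check: 25·66 = 1650 = 17·97 + 1.

66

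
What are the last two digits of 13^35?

57

Successive squares of 13 mod 100: 13^1≡13, 13^2≡69, 13^4≡61, 13^8≡21, 13^16≡41, 13^32≡81.
Since 35 = 1 + 2 + 32 in binary, 13^35 ≡ 13·69·81 ≡ 57 (mod 100).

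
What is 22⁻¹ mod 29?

29 = 1·22 + 7
22 = 3·7 + 1
7 = 7·1 + 0
Back-substituting gives 22·4 ≡ 1 (mod 29).

4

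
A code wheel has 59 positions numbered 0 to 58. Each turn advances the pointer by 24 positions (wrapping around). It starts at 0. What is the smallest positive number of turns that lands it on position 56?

The inverse of 24 mod 59 is 32 (since 24·32 = 768 ≡ 1).
So x ≡ 32·56 = 1792 ≡ 22 (mod 59).

22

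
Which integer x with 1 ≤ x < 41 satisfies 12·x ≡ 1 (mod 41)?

24

41 = 3·12 + 5
12 = 2·5 + 2
5 = 2·2 + 1
2 = 2·1 + 0
Back-substituting gives 12·24 ≡ 1 (mod 41).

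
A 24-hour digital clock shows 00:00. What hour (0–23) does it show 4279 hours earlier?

17

Dividing 4279 by 24 gives quotient 178 and remainder 7.
(0 − 7) mod 24 = 17.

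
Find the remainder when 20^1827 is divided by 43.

42

Square-and-reduce mod 43: 20^1≡20, 20^2≡13, 20^4≡40, 20^8≡9, 20^16≡38, 20^32≡25, 20^64≡23, 20^128≡13, 20^256≡40, 20^512≡9, 20^1024≡38.
1827 = 1 + 2 + 32 + 256 + 512 + 1024, so 20^1827 ≡ 20·13·25·40·9·38 ≡ 42 (mod 43).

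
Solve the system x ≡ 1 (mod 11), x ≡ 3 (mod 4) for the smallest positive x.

23

Since 4·3 ≡ 1 (mod 11), take x = 3 + 4·((1−3)·3 mod 11) = 3 + 4·5 = 23.
Check: 23 mod 11 = 1, 23 mod 4 = 3.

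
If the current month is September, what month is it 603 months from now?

December

603 mod 12 = 3 (since 50·12 = 600).
September + 3 months → December.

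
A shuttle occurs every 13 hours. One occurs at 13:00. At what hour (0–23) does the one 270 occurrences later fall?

270·13 = 3510.
3510 mod 24 = 6 (since 146·24 = 3504).
(13 + 6) mod 24 = 19.

19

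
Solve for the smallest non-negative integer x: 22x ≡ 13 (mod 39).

22⁻¹ ≡ 16 (mod 39) because 22·16 = 352 = 9·39 + 1.
So x ≡ 16·13 = 208 ≡ 13 (mod 39).
Check: 22·13 = 286 = 7·39 + 13.

13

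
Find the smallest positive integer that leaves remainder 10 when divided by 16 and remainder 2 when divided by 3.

x ≡ 2 (mod 3) gives x ∈ {2, 5, 8, 11, 14, 17, 20, 23, …}.
The first of these with x mod 16 = 10 is 26.

26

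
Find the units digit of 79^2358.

1

Last digits of 9^n: 9, 1 (period 2).
2358 mod 2 = 0, so the last digit matches 9^2 = 1.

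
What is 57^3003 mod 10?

3

The units digit of 57^n cycles with period 4: 7, 9, 3, 1, …
3003 mod 4 = 3, so the last digit matches 7^3 = 3.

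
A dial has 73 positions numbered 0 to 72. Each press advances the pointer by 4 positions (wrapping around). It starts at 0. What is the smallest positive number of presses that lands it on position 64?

4⁻¹ ≡ 55 (mod 73) because 4·55 = 220 = 3·73 + 1.
Multiplying both sides by 55: x ≡ 55·64 = 3520 ≡ 16 (mod 73).
Check: 4·16 = 64 = 0·73 + 64.

16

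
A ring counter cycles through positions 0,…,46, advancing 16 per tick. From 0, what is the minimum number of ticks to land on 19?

10

The inverse of 16 mod 47 is 3 (since 16·3 = 48 ≡ 1).
So x ≡ 3·19 = 57 ≡ 10 (mod 47).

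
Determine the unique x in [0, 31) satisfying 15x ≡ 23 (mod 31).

16

The inverse of 15 mod 31 is 29 (since 15·29 = 435 ≡ 1).
So x ≡ 29·23 = 667 ≡ 16 (mod 31).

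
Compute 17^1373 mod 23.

Successive squares of 17 mod 23: 17^1≡17, 17^2≡13, 17^4≡8, 17^8≡18, 17^16≡2, 17^32≡4, 17^64≡16, 17^128≡3, 17^256≡9, 17^512≡12, 17^1024≡6.
Since 1373 = 1 + 4 + 8 + 16 + 64 + 256 + 1024 in binary, 17^1373 ≡ 17·8·18·2·16·9·6 ≡ 7 (mod 23).

7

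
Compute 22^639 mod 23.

22

Square-and-reduce mod 23: 22^1≡22, 22^2≡1, 22^4≡1, 22^8≡1, 22^16≡1, 22^32≡1, 22^64≡1, 22^128≡1, 22^256≡1, 22^512≡1.
639 = 1 + 2 + 4 + 8 + 16 + 32 + 64 + 512, so 22^639 ≡ 22·1·1·1·1·1·1·1 ≡ 22 (mod 23).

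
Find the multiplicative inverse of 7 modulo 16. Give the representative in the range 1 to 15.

7

7·7 = 49 = 3·16 + 1, so 7⁻¹ ≡ 7 (mod 16).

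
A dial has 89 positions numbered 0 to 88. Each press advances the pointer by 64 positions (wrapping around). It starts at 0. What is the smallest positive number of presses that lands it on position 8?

78

64⁻¹ ≡ 32 (mod 89) because 64·32 = 2048 = 23·89 + 1.
Multiplying both sides by 32: x ≡ 32·8 = 256 ≡ 78 (mod 89).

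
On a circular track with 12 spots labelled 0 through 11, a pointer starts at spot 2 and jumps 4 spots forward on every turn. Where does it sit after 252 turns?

2

252·4 = 1008.
1008 mod 12 = 0 (since 84·12 = 1008).
(2 + 0) mod 12 = 2.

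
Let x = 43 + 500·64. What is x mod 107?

500·64 = 32000.
32000 − 299·107 = 7, so 32000 ≡ 7 (mod 107).
(43 + 7) mod 107 = 50.

50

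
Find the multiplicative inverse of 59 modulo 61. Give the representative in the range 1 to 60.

30

59·30 = 1770 = 29·61 + 1, so 59⁻¹ ≡ 30 (mod 61).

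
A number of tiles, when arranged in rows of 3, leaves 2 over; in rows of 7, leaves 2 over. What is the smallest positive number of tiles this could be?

2

x ≡ 2 (mod 3) gives x ∈ {2}.
The first of these with x mod 7 = 2 is 2.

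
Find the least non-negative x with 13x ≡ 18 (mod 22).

20

13⁻¹ ≡ 17 (mod 22) because 13·17 = 221 = 10·22 + 1.
Multiplying both sides by 17: x ≡ 17·18 = 306 ≡ 20 (mod 22).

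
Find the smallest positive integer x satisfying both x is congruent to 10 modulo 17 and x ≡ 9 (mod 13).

61

Since 13·4 ≡ 1 (mod 17), take x = 9 + 13·((10−9)·4 mod 17) = 9 + 13·4 = 61.
Check: 61 mod 17 = 10, 61 mod 13 = 9.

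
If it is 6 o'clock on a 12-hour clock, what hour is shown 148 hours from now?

10

148 mod 12 = 4 (since 12·12 = 144).
6 + 4 → 10 on a 12-hour dial.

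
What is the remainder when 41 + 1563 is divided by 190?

1563 − 8·190 = 43, so 1563 ≡ 43 (mod 190).
(41 + 43) mod 190 = 84.

84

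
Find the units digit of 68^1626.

Powers of 8 mod 10 repeat with period 4: 8, 4, 2, 6.
1626 leaves remainder 2 on division by 4, so 68^1626 ends in 4.

4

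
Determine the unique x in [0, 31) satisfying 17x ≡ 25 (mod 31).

The inverse of 17 mod 31 is 11 (since 17·11 = 187 ≡ 1).
So x ≡ 11·25 = 275 ≡ 27 (mod 31).

27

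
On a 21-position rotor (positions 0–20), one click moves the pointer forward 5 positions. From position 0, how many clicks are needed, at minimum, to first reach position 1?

21 = 4·5 + 1
5 = 5·1 + 0
Back-substituting gives 5·17 ≡ 1 (mod 21).

17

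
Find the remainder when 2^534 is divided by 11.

5

Square-and-reduce mod 11: 2^1≡2, 2^2≡4, 2^4≡5, 2^8≡3, 2^16≡9, 2^32≡4, 2^64≡5, 2^128≡3, 2^256≡9, 2^512≡4.
534 = 2 + 4 + 16 + 512, so 2^534 ≡ 4·5·9·4 ≡ 5 (mod 11).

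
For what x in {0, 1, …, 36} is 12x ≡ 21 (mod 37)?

11

12⁻¹ ≡ 34 (mod 37) because 12·34 = 408 = 11·37 + 1.
So x ≡ 34·21 = 714 ≡ 11 (mod 37).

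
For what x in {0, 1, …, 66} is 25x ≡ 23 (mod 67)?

17

25⁻¹ ≡ 59 (mod 67) because 25·59 = 1475 = 22·67 + 1.
Multiplying both sides by 59: x ≡ 59·23 = 1357 ≡ 17 (mod 67).
Check: 25·17 = 425 = 6·67 + 23.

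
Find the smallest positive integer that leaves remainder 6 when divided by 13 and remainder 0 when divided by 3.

x ≡ 0 (mod 3) gives x ∈ {0, 3, 6}.
The first of these with x mod 13 = 6 is 6.

6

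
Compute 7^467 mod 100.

43

By repeated squaring mod 100: 7^1≡7, 7^2≡49, 7^4≡1, 7^8≡1, 7^16≡1, 7^32≡1, 7^64≡1, 7^128≡1, 7^256≡1.
Since 467 = 1 + 2 + 16 + 64 + 128 + 256 in binary, 7^467 ≡ 7·49·1·1·1·1 ≡ 43 (mod 100).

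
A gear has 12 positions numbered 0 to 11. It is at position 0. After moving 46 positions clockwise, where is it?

Dividing 46 by 12 gives quotient 3 and remainder 10.
(0 + 10) mod 12 = 10.

10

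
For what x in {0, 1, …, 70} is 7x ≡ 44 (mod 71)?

7⁻¹ ≡ 61 (mod 71) because 7·61 = 427 = 6·71 + 1.
So x ≡ 61·44 = 2684 ≡ 57 (mod 71).

57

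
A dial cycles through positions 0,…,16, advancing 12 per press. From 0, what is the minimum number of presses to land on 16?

7

12⁻¹ ≡ 10 (mod 17) because 12·10 = 120 = 7·17 + 1.
So x ≡ 10·16 = 160 ≡ 7 (mod 17).
Check: 12·7 = 84 = 4·17 + 16.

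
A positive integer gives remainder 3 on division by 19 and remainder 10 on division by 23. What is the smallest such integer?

79

Since 23·5 ≡ 1 (mod 19), take x = 10 + 23·((3−10)·5 mod 19) = 10 + 23·3 = 79.
Check: 79 mod 19 = 3, 79 mod 23 = 10.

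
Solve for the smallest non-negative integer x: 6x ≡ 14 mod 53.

20

6⁻¹ ≡ 9 (mod 53) because 6·9 = 54 = 1·53 + 1.
So x ≡ 9·14 = 126 ≡ 20 (mod 53).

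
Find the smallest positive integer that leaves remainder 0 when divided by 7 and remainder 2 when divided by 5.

x ≡ 2 (mod 5) gives x ∈ {2, 7}.
The first of these with x mod 7 = 0 is 7.

7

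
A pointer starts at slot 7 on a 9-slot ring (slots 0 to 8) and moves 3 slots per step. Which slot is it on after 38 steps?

4

38·3 = 114.
114 mod 9 = 6 (since 12·9 = 108).
(7 + 6) mod 9 = 4.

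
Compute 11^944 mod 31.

By repeated squaring mod 31: 11^1≡11, 11^2≡28, 11^4≡9, 11^8≡19, 11^16≡20, 11^32≡28, 11^64≡9, 11^128≡19, 11^256≡20, 11^512≡28.
944 = 16 + 32 + 128 + 256 + 512, so 11^944 ≡ 20·28·19·20·28 ≡ 14 (mod 31).

14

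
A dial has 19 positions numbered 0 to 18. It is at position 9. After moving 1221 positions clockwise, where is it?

14

Dividing 1221 by 19 gives quotient 64 and remainder 5.
(9 + 5) mod 19 = 14.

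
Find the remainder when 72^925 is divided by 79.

9

Square-and-reduce mod 79: 72^1≡72, 72^2≡49, 72^4≡31, 72^8≡13, 72^16≡11, 72^32≡42, 72^64≡26, 72^128≡44, 72^256≡40, 72^512≡20.
Since 925 = 1 + 4 + 8 + 16 + 128 + 256 + 512 in binary, 72^925 ≡ 72·31·13·11·44·40·20 ≡ 9 (mod 79).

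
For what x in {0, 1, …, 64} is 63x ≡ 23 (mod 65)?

The inverse of 63 mod 65 is 32 (since 63·32 = 2016 ≡ 1).
Multiplying both sides by 32: x ≡ 32·23 = 736 ≡ 21 (mod 65).

21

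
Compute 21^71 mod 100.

Square-and-reduce mod 100: 21^1≡21, 21^2≡41, 21^4≡81, 21^8≡61, 21^16≡21, 21^32≡41, 21^64≡81.
71 = 1 + 2 + 4 + 64, so 21^71 ≡ 21·41·81·81 ≡ 21 (mod 100).

21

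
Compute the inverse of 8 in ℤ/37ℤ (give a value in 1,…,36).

14

8·14 = 112 = 3·37 + 1, so 8⁻¹ ≡ 14 (mod 37).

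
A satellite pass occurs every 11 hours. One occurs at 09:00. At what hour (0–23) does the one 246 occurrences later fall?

246·11 = 2706.
2706 = 112·24 + 18, so 2706 mod 24 = 18.
(9 + 18) mod 24 = 3.

3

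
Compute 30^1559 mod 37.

Successive squares of 30 mod 37: 30^1≡30, 30^2≡12, 30^4≡33, 30^8≡16, 30^16≡34, 30^32≡9, 30^64≡7, 30^128≡12, 30^256≡33, 30^512≡16, 30^1024≡34.
1559 = 1 + 2 + 4 + 16 + 512 + 1024, so 30^1559 ≡ 30·12·33·34·16·34 ≡ 25 (mod 37).

25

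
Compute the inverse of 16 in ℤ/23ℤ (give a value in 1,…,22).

23 = 1·16 + 7
16 = 2·7 + 2
7 = 3·2 + 1
2 = 2·1 + 0
Back-substituting gives 16·13 ≡ 1 (mod 23).

13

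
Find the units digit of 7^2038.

9

Powers of 7 mod 10 repeat with period 4: 7, 9, 3, 1.
2038 leaves remainder 2 on division by 4, so 7^2038 ends in 9.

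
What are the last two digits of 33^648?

Square-and-reduce mod 100: 33^1≡33, 33^2≡89, 33^4≡21, 33^8≡41, 33^16≡81, 33^32≡61, 33^64≡21, 33^128≡41, 33^256≡81, 33^512≡61.
648 = 8 + 128 + 512, so 33^648 ≡ 41·41·61 ≡ 41 (mod 100).

41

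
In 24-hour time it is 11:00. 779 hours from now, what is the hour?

Dividing 779 by 24 gives quotient 32 and remainder 11.
(11 + 11) mod 24 = 22.

22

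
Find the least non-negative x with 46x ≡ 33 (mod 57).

46⁻¹ ≡ 31 (mod 57) because 46·31 = 1426 = 25·57 + 1.
So x ≡ 31·33 = 1023 ≡ 54 (mod 57).

54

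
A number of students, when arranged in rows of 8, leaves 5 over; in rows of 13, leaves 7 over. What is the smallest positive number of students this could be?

85

x ≡ 5 (mod 8) gives x ∈ {5, 13, 21, 29, 37, 45, 53, 61, …}.
The first of these with x mod 13 = 7 is 85.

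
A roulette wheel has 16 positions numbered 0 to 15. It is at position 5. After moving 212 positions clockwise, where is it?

9

Dividing 212 by 16 gives quotient 13 and remainder 4.
(5 + 4) mod 16 = 9.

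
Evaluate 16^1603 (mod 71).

Square-and-reduce mod 71: 16^1≡16, 16^2≡43, 16^4≡3, 16^8≡9, 16^16≡10, 16^32≡29, 16^64≡60, 16^128≡50, 16^256≡15, 16^512≡12, 16^1024≡2.
1603 = 1 + 2 + 64 + 512 + 1024, so 16^1603 ≡ 16·43·60·12·2 ≡ 57 (mod 71).

57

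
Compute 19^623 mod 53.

By repeated squaring mod 53: 19^1≡19, 19^2≡43, 19^4≡47, 19^8≡36, 19^16≡24, 19^32≡46, 19^64≡49, 19^128≡16, 19^256≡44, 19^512≡28.
Since 623 = 1 + 2 + 4 + 8 + 32 + 64 + 512 in binary, 19^623 ≡ 19·43·47·36·46·49·28 ≡ 14 (mod 53).

14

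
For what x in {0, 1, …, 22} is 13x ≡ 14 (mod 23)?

The inverse of 13 mod 23 is 16 (since 13·16 = 208 ≡ 1).
So x ≡ 16·14 = 224 ≡ 17 (mod 23).
Check: 13·17 = 221 = 9·23 + 14.

17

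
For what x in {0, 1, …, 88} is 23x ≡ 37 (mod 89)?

The inverse of 23 mod 89 is 31 (since 23·31 = 713 ≡ 1).
Multiplying both sides by 31: x ≡ 31·37 = 1147 ≡ 79 (mod 89).
Check: 23·79 = 1817 = 20·89 + 37.

79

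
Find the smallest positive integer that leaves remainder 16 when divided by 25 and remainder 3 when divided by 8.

Since 8·22 ≡ 1 (mod 25), take x = 3 + 8·((16−3)·22 mod 25) = 3 + 8·11 = 91.
Check: 91 mod 25 = 16, 91 mod 8 = 3.

91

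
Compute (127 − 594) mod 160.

13

594 mod 160 = 114 (since 3·160 = 480).
(127 − 114) mod 160 = 13.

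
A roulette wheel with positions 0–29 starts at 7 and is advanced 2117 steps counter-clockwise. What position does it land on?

20

Dividing 2117 by 30 gives quotient 70 and remainder 17.
(7 − 17) mod 30 = 20.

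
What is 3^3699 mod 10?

7

Powers of 3 mod 10 repeat with period 4: 3, 9, 7, 1.
3699 leaves remainder 3 on division by 4, so 3^3699 ends in 7.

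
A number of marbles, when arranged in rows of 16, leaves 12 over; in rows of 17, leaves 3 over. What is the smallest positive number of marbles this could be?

x ≡ 12 (mod 16) gives x ∈ {12, 28, 44, 60, 76, 92, 108, 124, …}.
The first of these with x mod 17 = 3 is 156.

156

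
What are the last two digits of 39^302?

Square-and-reduce mod 100: 39^1≡39, 39^2≡21, 39^4≡41, 39^8≡81, 39^16≡61, 39^32≡21, 39^64≡41, 39^128≡81, 39^256≡61.
Since 302 = 2 + 4 + 8 + 32 + 256 in binary, 39^302 ≡ 21·41·81·21·61 ≡ 21 (mod 100).

21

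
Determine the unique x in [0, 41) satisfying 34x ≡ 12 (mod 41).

10

The inverse of 34 mod 41 is 35 (since 34·35 = 1190 ≡ 1).
So x ≡ 35·12 = 420 ≡ 10 (mod 41).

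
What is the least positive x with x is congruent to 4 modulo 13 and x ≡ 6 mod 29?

Since 29·9 ≡ 1 (mod 13), take x = 6 + 29·((4−6)·9 mod 13) = 6 + 29·8 = 238.
Check: 238 mod 13 = 4, 238 mod 29 = 6.

238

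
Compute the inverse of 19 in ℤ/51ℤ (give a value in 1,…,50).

19·43 = 817 = 16·51 + 1, so 19⁻¹ ≡ 43 (mod 51).

43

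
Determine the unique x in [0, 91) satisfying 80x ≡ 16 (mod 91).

80⁻¹ ≡ 33 (mod 91) because 80·33 = 2640 = 29·91 + 1.
Multiplying both sides by 33: x ≡ 33·16 = 528 ≡ 73 (mod 91).

73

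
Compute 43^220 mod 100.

Square-and-reduce mod 100: 43^1≡43, 43^2≡49, 43^4≡1, 43^8≡1, 43^16≡1, 43^32≡1, 43^64≡1, 43^128≡1.
Since 220 = 4 + 8 + 16 + 64 + 128 in binary, 43^220 ≡ 1·1·1·1·1 ≡ 1 (mod 100).

1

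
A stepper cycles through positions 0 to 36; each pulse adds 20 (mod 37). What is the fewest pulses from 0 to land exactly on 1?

13

20·13 = 260 = 7·37 + 1, so 20⁻¹ ≡ 13 (mod 37).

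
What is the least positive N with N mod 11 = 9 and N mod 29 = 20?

20

x ≡ 9 (mod 11) gives x ∈ {9, 20}.
The first of these with x mod 29 = 20 is 20.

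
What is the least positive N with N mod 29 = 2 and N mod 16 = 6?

x ≡ 6 (mod 16) gives x ∈ {6, 22, 38, 54, 70, 86, 102, 118}.
The first of these with x mod 29 = 2 is 118.

118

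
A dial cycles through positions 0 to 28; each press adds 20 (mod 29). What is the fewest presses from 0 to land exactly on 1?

16

29 = 1·20 + 9
20 = 2·9 + 2
9 = 4·2 + 1
2 = 2·1 + 0
Back-substituting gives 20·16 ≡ 1 (mod 29).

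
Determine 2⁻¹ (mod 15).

8

2·8 = 16 = 1·15 + 1, so 2⁻¹ ≡ 8 (mod 15).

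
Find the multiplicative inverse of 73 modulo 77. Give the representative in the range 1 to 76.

19

73·19 = 1387 = 18·77 + 1, so 73⁻¹ ≡ 19 (mod 77).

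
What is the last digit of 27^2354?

9

Last digits of 7^n: 7, 9, 3, 1 (period 4).
2354 leaves remainder 2 on division by 4, so 27^2354 ends in 9.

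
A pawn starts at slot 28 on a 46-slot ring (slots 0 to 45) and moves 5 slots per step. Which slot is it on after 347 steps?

15

347·5 = 1735.
Dividing 1735 by 46 gives quotient 37 and remainder 33.
(28 + 33) mod 46 = 15.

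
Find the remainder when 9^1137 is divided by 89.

By repeated squaring mod 89: 9^1≡9, 9^2≡81, 9^4≡64, 9^8≡2, 9^16≡4, 9^32≡16, 9^64≡78, 9^128≡32, 9^256≡45, 9^512≡67, 9^1024≡39.
1137 = 1 + 16 + 32 + 64 + 1024, so 9^1137 ≡ 9·4·16·78·39 ≡ 49 (mod 89).

49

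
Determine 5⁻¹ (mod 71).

57

5·57 = 285 = 4·71 + 1, so 5⁻¹ ≡ 57 (mod 71).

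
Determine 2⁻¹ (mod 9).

9 = 4·2 + 1
2 = 2·1 + 0
Back-substituting gives 2·5 ≡ 1 (mod 9).

5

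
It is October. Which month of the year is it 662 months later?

Dividing 662 by 12 gives quotient 55 and remainder 2.
October + 2 months → December.

December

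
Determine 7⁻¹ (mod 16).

7

7·7 = 49 = 3·16 + 1, so 7⁻¹ ≡ 7 (mod 16).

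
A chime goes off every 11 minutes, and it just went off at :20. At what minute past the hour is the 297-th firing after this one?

297·11 = 3267.
3267 mod 60 = 27 (since 54·60 = 3240).
(20 + 27) mod 60 = 47.

47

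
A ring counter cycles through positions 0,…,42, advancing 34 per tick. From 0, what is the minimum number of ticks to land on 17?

The inverse of 34 mod 43 is 19 (since 34·19 = 646 ≡ 1).
So x ≡ 19·17 = 323 ≡ 22 (mod 43).

22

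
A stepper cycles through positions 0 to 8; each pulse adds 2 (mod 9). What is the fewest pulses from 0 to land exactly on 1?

5

9 = 4·2 + 1
2 = 2·1 + 0
Back-substituting gives 2·5 ≡ 1 (mod 9).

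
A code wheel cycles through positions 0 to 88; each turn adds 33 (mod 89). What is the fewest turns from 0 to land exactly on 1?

27

33·27 = 891 = 10·89 + 1, so 33⁻¹ ≡ 27 (mod 89).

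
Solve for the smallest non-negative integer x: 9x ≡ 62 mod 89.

The inverse of 9 mod 89 is 10 (since 9·10 = 90 ≡ 1).
So x ≡ 10·62 = 620 ≡ 86 (mod 89).

86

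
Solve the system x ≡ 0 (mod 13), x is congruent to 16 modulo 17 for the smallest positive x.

x ≡ 0 (mod 13) gives x ∈ {0, 13, 26, 39, 52, 65, 78, 91, …}.
The first of these with x mod 17 = 16 is 169.

169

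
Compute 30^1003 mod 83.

By repeated squaring mod 83: 30^1≡30, 30^2≡70, 30^4≡3, 30^8≡9, 30^16≡81, 30^32≡4, 30^64≡16, 30^128≡7, 30^256≡49, 30^512≡77.
1003 = 1 + 2 + 8 + 32 + 64 + 128 + 256 + 512, so 30^1003 ≡ 30·70·9·4·16·7·49·77 ≡ 33 (mod 83).

33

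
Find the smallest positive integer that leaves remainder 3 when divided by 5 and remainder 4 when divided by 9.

13

x ≡ 3 (mod 5) gives x ∈ {3, 8, 13}.
The first of these with x mod 9 = 4 is 13.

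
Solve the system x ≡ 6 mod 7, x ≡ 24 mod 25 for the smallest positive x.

Since 25·2 ≡ 1 (mod 7), take x = 24 + 25·((6−24)·2 mod 7) = 24 + 25·6 = 174.
Check: 174 mod 7 = 6, 174 mod 25 = 24.

174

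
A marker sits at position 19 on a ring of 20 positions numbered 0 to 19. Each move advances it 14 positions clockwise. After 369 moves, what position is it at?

5

369·14 = 5166.
Dividing 5166 by 20 gives quotient 258 and remainder 6.
(19 + 6) mod 20 = 5.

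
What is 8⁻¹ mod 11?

7

8·7 = 56 = 5·11 + 1, so 8⁻¹ ≡ 7 (mod 11).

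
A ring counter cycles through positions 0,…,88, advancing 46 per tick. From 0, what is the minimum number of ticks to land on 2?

The inverse of 46 mod 89 is 60 (since 46·60 = 2760 ≡ 1).
Multiplying both sides by 60: x ≡ 60·2 = 120 ≡ 31 (mod 89).
Check: 46·31 = 1426 = 16·89 + 2.

31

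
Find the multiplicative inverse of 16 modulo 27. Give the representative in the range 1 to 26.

22

27 = 1·16 + 11
16 = 1·11 + 5
11 = 2·5 + 1
5 = 5·1 + 0
Back-substituting gives 16·22 ≡ 1 (mod 27).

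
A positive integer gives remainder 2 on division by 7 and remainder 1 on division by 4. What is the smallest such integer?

9

x ≡ 1 (mod 4) gives x ∈ {1, 5, 9}.
The first of these with x mod 7 = 2 is 9.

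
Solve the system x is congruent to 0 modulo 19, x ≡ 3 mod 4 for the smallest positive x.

19

x ≡ 3 (mod 4) gives x ∈ {3, 7, 11, 15, 19}.
The first of these with x mod 19 = 0 is 19.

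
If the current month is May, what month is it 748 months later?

748 = 62·12 + 4, so 748 mod 12 = 4.
May + 4 months → September.

September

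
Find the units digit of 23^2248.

Last digits of 3^n: 3, 9, 7, 1 (period 4).
2248 mod 4 = 0, so the last digit matches 3^4 = 1.

1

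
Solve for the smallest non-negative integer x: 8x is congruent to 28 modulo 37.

22

The inverse of 8 mod 37 is 14 (since 8·14 = 112 ≡ 1).
So x ≡ 14·28 = 392 ≡ 22 (mod 37).
Check: 8·22 = 176 = 4·37 + 28.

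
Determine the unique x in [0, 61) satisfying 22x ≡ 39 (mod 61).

22⁻¹ ≡ 25 (mod 61) because 22·25 = 550 = 9·61 + 1.
Multiplying both sides by 25: x ≡ 25·39 = 975 ≡ 60 (mod 61).

60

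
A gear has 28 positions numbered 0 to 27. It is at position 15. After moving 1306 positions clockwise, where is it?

5

Dividing 1306 by 28 gives quotient 46 and remainder 18.
(15 + 18) mod 28 = 5.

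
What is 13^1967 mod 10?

7

Powers of 3 mod 10 repeat with period 4: 3, 9, 7, 1.
1967 leaves remainder 3 on division by 4, so 13^1967 ends in 7.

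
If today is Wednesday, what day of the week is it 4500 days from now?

Tuesday

4500 − 642·7 = 6, so 4500 ≡ 6 (mod 7).
Wednesday + 6 days → Tuesday.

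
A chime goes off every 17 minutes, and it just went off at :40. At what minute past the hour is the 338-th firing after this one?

338·17 = 5746.
5746 mod 60 = 46 (since 95·60 = 5700).
(40 + 46) mod 60 = 26.

26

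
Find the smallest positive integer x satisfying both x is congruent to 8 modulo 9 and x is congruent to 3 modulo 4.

x ≡ 3 (mod 4) gives x ∈ {3, 7, 11, 15, 19, 23, 27, 31, …}.
The first of these with x mod 9 = 8 is 35.

35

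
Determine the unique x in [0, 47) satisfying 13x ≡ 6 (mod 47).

The inverse of 13 mod 47 is 29 (since 13·29 = 377 ≡ 1).
Multiplying both sides by 29: x ≡ 29·6 = 174 ≡ 33 (mod 47).

33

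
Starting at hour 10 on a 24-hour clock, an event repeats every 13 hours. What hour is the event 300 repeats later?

22

300·13 = 3900.
3900 − 162·24 = 12, so 3900 ≡ 12 (mod 24).
(10 + 12) mod 24 = 22.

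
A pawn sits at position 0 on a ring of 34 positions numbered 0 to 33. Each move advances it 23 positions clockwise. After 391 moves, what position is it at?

17

391·23 = 8993.
8993 = 264·34 + 17, so 8993 mod 34 = 17.
(0 + 17) mod 34 = 17.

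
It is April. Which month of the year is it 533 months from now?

September

533 − 44·12 = 5, so 533 ≡ 5 (mod 12).
April + 5 months → September.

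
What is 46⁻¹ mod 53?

15

53 = 1·46 + 7
46 = 6·7 + 4
7 = 1·4 + 3
4 = 1·3 + 1
3 = 3·1 + 0
Back-substituting gives 46·15 ≡ 1 (mod 53).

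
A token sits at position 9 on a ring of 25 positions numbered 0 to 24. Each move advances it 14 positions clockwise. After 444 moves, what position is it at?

0

444·14 = 6216.
Dividing 6216 by 25 gives quotient 248 and remainder 16.
(9 + 16) mod 25 = 0.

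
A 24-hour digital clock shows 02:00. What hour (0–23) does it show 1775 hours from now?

Dividing 1775 by 24 gives quotient 73 and remainder 23.
(2 + 23) mod 24 = 1.

1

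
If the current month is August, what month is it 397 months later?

September

397 mod 12 = 1 (since 33·12 = 396).
August + 1 month → September.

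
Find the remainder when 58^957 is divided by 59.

58

By repeated squaring mod 59: 58^1≡58, 58^2≡1, 58^4≡1, 58^8≡1, 58^16≡1, 58^32≡1, 58^64≡1, 58^128≡1, 58^256≡1, 58^512≡1.
Since 957 = 1 + 4 + 8 + 16 + 32 + 128 + 256 + 512 in binary, 58^957 ≡ 58·1·1·1·1·1·1·1 ≡ 58 (mod 59).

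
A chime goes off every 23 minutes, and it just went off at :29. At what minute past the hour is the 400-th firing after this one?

400·23 = 9200.
Dividing 9200 by 60 gives quotient 153 and remainder 20.
(29 + 20) mod 60 = 49.

49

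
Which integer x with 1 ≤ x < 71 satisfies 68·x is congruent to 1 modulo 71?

47

71 = 1·68 + 3
68 = 22·3 + 2
3 = 1·2 + 1
2 = 2·1 + 0
Back-substituting gives 68·47 ≡ 1 (mod 71).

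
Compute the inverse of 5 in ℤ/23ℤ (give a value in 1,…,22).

5·14 = 70 = 3·23 + 1, so 5⁻¹ ≡ 14 (mod 23).

14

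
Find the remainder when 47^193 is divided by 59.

55

Square-and-reduce mod 59: 47^1≡47, 47^2≡26, 47^4≡27, 47^8≡21, 47^16≡28, 47^32≡17, 47^64≡53, 47^128≡36.
193 = 1 + 64 + 128, so 47^193 ≡ 47·53·36 ≡ 55 (mod 59).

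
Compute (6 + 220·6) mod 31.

24

220·6 = 1320.
Dividing 1320 by 31 gives quotient 42 and remainder 18.
(6 + 18) mod 31 = 24.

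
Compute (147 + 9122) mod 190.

9122 mod 190 = 2 (since 48·190 = 9120).
(147 + 2) mod 190 = 149.

149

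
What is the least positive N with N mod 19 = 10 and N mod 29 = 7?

Since 29·2 ≡ 1 (mod 19), take x = 7 + 29·((10−7)·2 mod 19) = 7 + 29·6 = 181.
Check: 181 mod 19 = 10, 181 mod 29 = 7.

181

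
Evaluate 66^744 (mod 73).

Square-and-reduce mod 73: 66^1≡66, 66^2≡49, 66^4≡65, 66^8≡64, 66^16≡8, 66^32≡64, 66^64≡8, 66^128≡64, 66^256≡8, 66^512≡64.
744 = 8 + 32 + 64 + 128 + 512, so 66^744 ≡ 64·64·8·64·64 ≡ 1 (mod 73).

1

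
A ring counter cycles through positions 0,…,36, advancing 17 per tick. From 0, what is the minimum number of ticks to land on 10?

18

17⁻¹ ≡ 24 (mod 37) because 17·24 = 408 = 11·37 + 1.
Multiplying both sides by 24: x ≡ 24·10 = 240 ≡ 18 (mod 37).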